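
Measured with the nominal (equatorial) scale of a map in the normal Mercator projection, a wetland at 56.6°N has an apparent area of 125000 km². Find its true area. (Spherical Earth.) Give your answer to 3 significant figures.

37900 km²

For Mercator, h = k = sec φ (a conformal cylindrical projection has a single point scale, 1/cos φ).
Areal scale = k² = sec²φ = 1/cos²(56.6°) = 1/0.5505² = 3.300.
True area = apparent / (areal scale) = 125000 / 3.300 ≈ 37900 km².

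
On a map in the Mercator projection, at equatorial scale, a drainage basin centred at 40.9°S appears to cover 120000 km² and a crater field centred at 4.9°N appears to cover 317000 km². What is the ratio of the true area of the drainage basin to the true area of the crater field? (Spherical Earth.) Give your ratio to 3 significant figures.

Mercator's areal exaggeration is sec²φ; hence true area = (apparent area) · cos²φ.
True area of drainage basin: 120000 × cos²(40.9°) = 120000 × 0.5713 = 68560 km².
True area of crater field: 317000 × cos²(4.9°) = 317000 × 0.9927 = 314700 km².
Ratio = 68560 / 314700 ≈ 0.218.

0.218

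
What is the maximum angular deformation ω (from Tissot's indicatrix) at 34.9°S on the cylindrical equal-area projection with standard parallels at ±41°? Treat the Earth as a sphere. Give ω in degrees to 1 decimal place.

9.5°

Cylindrical equal-area (φ₀ = 41°): h = cos φ / cos 41° along meridians, k = cos 41° / cos φ along parallels; h·k = 1.
At 34.9°: h = 1.087, k = 0.9202; principal scales a = 1.087, b = 0.9202.
sin(ω/2) = (a − b)/(a + b) = 0.1665/2.007 = 0.08297, so ω = 2 arcsin(0.08297) ≈ 9.5°.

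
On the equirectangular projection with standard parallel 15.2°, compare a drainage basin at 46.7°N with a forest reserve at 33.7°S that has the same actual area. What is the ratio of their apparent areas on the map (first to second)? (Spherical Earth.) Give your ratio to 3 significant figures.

1.21

In the equirectangular projection with standard parallel φ₀ = 15.2° (x = Rλ cos φ₀, y = Rφ), meridians are true-scale (h = 1) and the parallel scale is k = cos φ₀ / cos φ.
Areal scale at 46.7°: h·k = 1.000 × 1.407 = 1.407.
Areal scale at 33.7°: h·k = 1.000 × 1.160 = 1.160.
Ratio = 1.407/1.160 ≈ 1.21.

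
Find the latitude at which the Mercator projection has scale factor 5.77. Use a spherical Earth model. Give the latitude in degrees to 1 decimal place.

80.0°

Mercator scale is k = sec φ = 1/cos φ.
1/cos φ = 5.77  ⇒  cos φ = 0.1733  ⇒  φ = arccos(0.1733) ≈ 80.0°.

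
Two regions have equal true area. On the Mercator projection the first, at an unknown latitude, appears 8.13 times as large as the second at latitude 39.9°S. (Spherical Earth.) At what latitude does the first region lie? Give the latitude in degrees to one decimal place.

Mercator areal scale is sec²φ, so apparent-area ratio = sec²φ₁ / sec²φ₂ = cos²φ₂ / cos²φ₁.
cos²φ₂ / cos²φ₁ = 8.13  ⇒  cos φ₁ = cos 39.9° / √8.13 = 0.7672/2.851 = 0.2691.
φ₁ = arccos(0.2691) ≈ 74.4°.

74.4°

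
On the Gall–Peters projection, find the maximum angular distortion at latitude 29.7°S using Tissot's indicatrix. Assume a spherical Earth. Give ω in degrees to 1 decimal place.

23.4°

The Gall–Peters projection is cylindrical equal-area with φ₀ = 45°. For cylindrical equal-area with standard parallel φ₀, h = cos φ / cos φ₀ and k = cos φ₀ / cos φ, so h·k = 1.
At 29.7°: h = 1.228, k = 0.8140; principal scales a = 1.228, b = 0.8140.
sin(ω/2) = (a − b)/(a + b) = 0.4144/2.042 = 0.2029, so ω = 2 arcsin(0.2029) ≈ 23.4°.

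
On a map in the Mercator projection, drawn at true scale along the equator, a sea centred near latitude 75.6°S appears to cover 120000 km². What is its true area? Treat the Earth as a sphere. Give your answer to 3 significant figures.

7420 km²

For Mercator, h = k = sec φ (a conformal cylindrical projection has a single point scale, 1/cos φ).
Areal scale = k² = sec²φ = 1/cos²(75.6°) = 1/0.2487² = 16.17.
True area = apparent / (areal scale) = 120000 / 16.17 ≈ 7420 km².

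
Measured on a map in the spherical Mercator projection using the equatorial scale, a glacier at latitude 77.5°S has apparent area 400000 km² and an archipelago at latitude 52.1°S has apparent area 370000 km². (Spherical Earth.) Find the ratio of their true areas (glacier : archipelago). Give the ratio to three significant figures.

0.134

Mercator's areal exaggeration is sec²φ; hence true area = (apparent area) · cos²φ.
True area of glacier: 400000 × cos²(77.5°) = 400000 × 0.04685 = 18740 km².
True area of archipelago: 370000 × cos²(52.1°) = 370000 × 0.3773 = 139600 km².
Ratio = 18740 / 139600 ≈ 0.134.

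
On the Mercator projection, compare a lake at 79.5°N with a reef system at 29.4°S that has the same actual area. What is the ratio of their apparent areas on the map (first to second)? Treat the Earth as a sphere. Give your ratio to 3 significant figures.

Mercator is conformal with k = sec φ, so areal scale = k² = sec²φ.
At 79.5°: sec²(79.5°) = 1/0.1822² = 30.11.
At 29.4°: sec²(29.4°) = 1/0.8712² = 1.317.
Ratio = 30.11/1.317 = cos²(29.4°)/cos²(79.5°) ≈ 22.9.

22.9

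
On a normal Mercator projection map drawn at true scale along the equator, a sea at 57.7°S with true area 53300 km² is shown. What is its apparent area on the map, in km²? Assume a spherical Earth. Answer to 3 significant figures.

For Mercator, h = k = sec φ (a conformal cylindrical projection has a single point scale, 1/cos φ).
Areal scale = k² = sec²φ = 1/cos²(57.7°) = 1/0.5344² = 3.502.
Apparent area = 53300 × 3.502 ≈ 187000 km².

187000 km²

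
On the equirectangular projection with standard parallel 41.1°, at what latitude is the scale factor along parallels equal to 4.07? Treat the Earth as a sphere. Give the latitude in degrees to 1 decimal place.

In the equirectangular projection with standard parallel φ₀ = 41.1° (x = Rλ cos φ₀, y = Rφ), meridians are true-scale (h = 1) and the parallel scale is k = cos φ₀ / cos φ.
k = cos φ₀ / cos φ = 4.07  ⇒  cos φ = cos 41.1° / 4.07 = 0.1852.
φ = arccos(0.1852) ≈ 79.3°.

79.3°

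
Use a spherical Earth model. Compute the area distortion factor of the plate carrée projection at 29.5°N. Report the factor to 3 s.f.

1.15

In the plate carrée (x = Rλ, y = Rφ), meridians are true-scale (h = 1) and parallels are stretched by k = sec φ.
Areal scale = h·k = 1 × sec φ; at 29.5°, h = 1.000, k = 1.149, so h·k = 1.149.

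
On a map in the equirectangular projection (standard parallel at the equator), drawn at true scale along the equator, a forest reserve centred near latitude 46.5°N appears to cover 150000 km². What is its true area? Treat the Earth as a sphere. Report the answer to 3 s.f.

Plate carrée maps x = Rλ, y = Rφ. The meridian scale is h = 1 and the parallel scale is k = 1/cos φ = sec φ.
Areal scale = h·k = 1 × sec φ; at 46.5°, h = 1.000, k = 1.453, so h·k = 1.453.
True area = apparent / (areal scale) = 150000 / 1.453 ≈ 103000 km².

103000 km²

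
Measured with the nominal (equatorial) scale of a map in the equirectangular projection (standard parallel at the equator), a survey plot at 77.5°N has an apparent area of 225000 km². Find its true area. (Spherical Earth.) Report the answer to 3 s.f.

In the plate carrée (x = Rλ, y = Rφ), meridians are true-scale (h = 1) and parallels are stretched by k = sec φ.
Areal scale = h·k = 1 × sec φ; at 77.5°, h = 1.000, k = 4.620, so h·k = 4.620.
True area = apparent / (areal scale) = 225000 / 4.620 ≈ 48700 km².

48700 km²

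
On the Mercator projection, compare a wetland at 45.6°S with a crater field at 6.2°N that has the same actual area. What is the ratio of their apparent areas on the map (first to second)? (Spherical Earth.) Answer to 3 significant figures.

2.02

On Mercator, area is exaggerated by sec²φ = 1/cos²φ.
At 45.6°: sec²(45.6°) = 1/0.6997² = 2.043.
At 6.2°: sec²(6.2°) = 1/0.9942² = 1.012.
Ratio = 2.043/1.012 = cos²(6.2°)/cos²(45.6°) ≈ 2.02.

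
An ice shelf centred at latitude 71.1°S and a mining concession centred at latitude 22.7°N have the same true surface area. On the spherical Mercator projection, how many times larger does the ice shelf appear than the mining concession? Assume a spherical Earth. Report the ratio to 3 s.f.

Mercator is conformal with k = sec φ, so areal scale = k² = sec²φ.
At 71.1°: sec²(71.1°) = 1/0.3239² = 9.531.
At 22.7°: sec²(22.7°) = 1/0.9225² = 1.175.
Ratio = 9.531/1.175 = cos²(22.7°)/cos²(71.1°) ≈ 8.11.

8.11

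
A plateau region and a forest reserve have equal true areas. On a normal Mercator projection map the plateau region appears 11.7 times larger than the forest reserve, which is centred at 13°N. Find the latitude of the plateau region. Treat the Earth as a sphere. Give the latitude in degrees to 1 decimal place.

Mercator areal scale is sec²φ, so apparent-area ratio = sec²φ₁ / sec²φ₂ = cos²φ₂ / cos²φ₁.
cos²φ₂ / cos²φ₁ = 11.7  ⇒  cos φ₁ = cos 13° / √11.7 = 0.9744/3.421 = 0.2849.
φ₁ = arccos(0.2849) ≈ 73.4°.

73.4°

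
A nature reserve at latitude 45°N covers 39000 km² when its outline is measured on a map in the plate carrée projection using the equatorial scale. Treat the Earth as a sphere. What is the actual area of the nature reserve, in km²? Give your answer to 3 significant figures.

Plate carrée maps x = Rλ, y = Rφ. The meridian scale is h = 1 and the parallel scale is k = 1/cos φ = sec φ.
Areal scale = h·k = 1 × sec φ; at 45°, h = 1.000, k = 1.414, so h·k = 1.414.
True area = apparent / (areal scale) = 39000 / 1.414 ≈ 27600 km².

27600 km²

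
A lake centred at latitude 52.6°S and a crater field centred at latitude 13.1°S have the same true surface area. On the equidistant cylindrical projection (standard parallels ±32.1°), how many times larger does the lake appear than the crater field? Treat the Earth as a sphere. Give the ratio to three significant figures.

With standard parallel φ₀ = 32.1°, the equirectangular projection gives x = Rλ cos φ₀, y = Rφ, so h = 1 and k = cos 32.1° / cos φ.
Areal scale at 52.6°: h·k = 1.000 × 1.395 = 1.395.
Areal scale at 13.1°: h·k = 1.000 × 0.8698 = 0.8698.
Ratio = 1.395/0.8698 ≈ 1.60.

1.60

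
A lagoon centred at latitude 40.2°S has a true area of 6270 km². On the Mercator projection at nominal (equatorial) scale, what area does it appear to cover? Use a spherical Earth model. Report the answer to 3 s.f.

The Mercator projection is conformal; its linear scale factor is the same in every direction and equals sec φ = 1/cos φ.
Areal scale = k² = sec²φ = 1/cos²(40.2°) = 1/0.7638² = 1.714.
Apparent area = 6270 × 1.714 ≈ 10700 km².

10700 km²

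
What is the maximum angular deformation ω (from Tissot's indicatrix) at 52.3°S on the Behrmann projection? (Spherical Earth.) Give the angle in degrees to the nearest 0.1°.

39.1°

Behrmann is a cylindrical equal-area projection with standard parallels at ±30°. Cylindrical equal-area (φ₀ = 30°): h = cos φ / cos 30° along meridians, k = cos 30° / cos φ along parallels; h·k = 1.
At 52.3°: h = 0.7061, k = 1.416; principal scales a = 1.416, b = 0.7061.
sin(ω/2) = (a − b)/(a + b) = 0.7100/2.122 = 0.3346, so ω = 2 arcsin(0.3346) ≈ 39.1°.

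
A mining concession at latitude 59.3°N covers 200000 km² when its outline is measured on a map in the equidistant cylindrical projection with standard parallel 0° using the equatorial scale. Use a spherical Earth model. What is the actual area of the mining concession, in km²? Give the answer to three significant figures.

For the equirectangular projection with φ₀ = 0 (plate carrée), h = 1 along meridians and k = sec φ along parallels.
Areal scale = h·k = 1 × sec φ; at 59.3°, h = 1.000, k = 1.959, so h·k = 1.959.
True area = apparent / (areal scale) = 200000 / 1.959 ≈ 102000 km².

102000 km²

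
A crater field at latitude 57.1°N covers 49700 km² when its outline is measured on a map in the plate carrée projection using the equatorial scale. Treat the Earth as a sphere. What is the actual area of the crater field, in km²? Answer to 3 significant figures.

In the plate carrée (x = Rλ, y = Rφ), meridians are true-scale (h = 1) and parallels are stretched by k = sec φ.
Areal scale = h·k = 1 × sec φ; at 57.1°, h = 1.000, k = 1.841, so h·k = 1.841.
True area = apparent / (areal scale) = 49700 / 1.841 ≈ 27000 km².

27000 km²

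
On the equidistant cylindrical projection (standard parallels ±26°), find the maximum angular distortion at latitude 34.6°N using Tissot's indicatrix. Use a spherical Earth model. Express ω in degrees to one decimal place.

5.0°

In the equirectangular projection with standard parallel φ₀ = 26° (x = Rλ cos φ₀, y = Rφ), meridians are true-scale (h = 1) and the parallel scale is k = cos φ₀ / cos φ.
At 34.6°: h = 1.000, k = 1.092; principal scales a = 1.092, b = 1.000.
sin(ω/2) = (a − b)/(a + b) = 0.09191/2.092 = 0.04394, so ω = 2 arcsin(0.04394) ≈ 5.0°.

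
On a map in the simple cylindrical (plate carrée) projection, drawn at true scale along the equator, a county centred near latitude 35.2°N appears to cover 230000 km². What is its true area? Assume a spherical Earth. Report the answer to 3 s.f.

188000 km²

Plate carrée maps x = Rλ, y = Rφ. The meridian scale is h = 1 and the parallel scale is k = 1/cos φ = sec φ.
Areal scale = h·k = 1 × sec φ; at 35.2°, h = 1.000, k = 1.224, so h·k = 1.224.
True area = apparent / (areal scale) = 230000 / 1.224 ≈ 188000 km².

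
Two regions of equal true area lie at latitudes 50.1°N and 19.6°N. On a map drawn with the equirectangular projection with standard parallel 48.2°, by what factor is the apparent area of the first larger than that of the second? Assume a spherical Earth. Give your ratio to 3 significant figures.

With standard parallel φ₀ = 48.2°, the equirectangular projection gives x = Rλ cos φ₀, y = Rφ, so h = 1 and k = cos 48.2° / cos φ.
Areal scale at 50.1°: h·k = 1.000 × 1.039 = 1.039.
Areal scale at 19.6°: h·k = 1.000 × 0.7075 = 0.7075.
Ratio = 1.039/0.7075 ≈ 1.47.

1.47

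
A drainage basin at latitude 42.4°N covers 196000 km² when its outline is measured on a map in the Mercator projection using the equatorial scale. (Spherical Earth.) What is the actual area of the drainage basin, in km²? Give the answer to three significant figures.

107000 km²

For Mercator, h = k = sec φ (a conformal cylindrical projection has a single point scale, 1/cos φ).
Areal scale = k² = sec²φ = 1/cos²(42.4°) = 1/0.7385² = 1.834.
True area = apparent / (areal scale) = 196000 / 1.834 ≈ 107000 km².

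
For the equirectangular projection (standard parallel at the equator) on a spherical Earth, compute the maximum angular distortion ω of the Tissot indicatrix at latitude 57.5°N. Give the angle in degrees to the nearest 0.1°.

Plate carrée maps x = Rλ, y = Rφ. The meridian scale is h = 1 and the parallel scale is k = 1/cos φ = sec φ.
At 57.5°: h = 1.000, k = 1.861; principal scales a = 1.861, b = 1.000.
sin(ω/2) = (a − b)/(a + b) = 0.8612/2.861 = 0.3010, so ω = 2 arcsin(0.3010) ≈ 35.0°.

35.0°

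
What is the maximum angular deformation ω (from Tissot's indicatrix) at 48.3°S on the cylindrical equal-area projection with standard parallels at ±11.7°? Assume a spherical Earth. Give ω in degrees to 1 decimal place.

For cylindrical equal-area with standard parallel φ₀, h = cos φ / cos φ₀ and k = cos φ₀ / cos φ, so h·k = 1.
At 48.3°: h = 0.6793, k = 1.472; principal scales a = 1.472, b = 0.6793.
sin(ω/2) = (a − b)/(a + b) = 0.7927/2.151 = 0.3684, so ω = 2 arcsin(0.3684) ≈ 43.2°.

43.2°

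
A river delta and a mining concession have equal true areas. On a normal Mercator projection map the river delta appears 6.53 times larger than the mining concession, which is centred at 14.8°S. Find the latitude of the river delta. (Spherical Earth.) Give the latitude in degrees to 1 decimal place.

67.8°

For equal true areas on Mercator, apparent areas scale as sec²φ, so the ratio is cos²φ₂ / cos²φ₁.
cos²φ₂ / cos²φ₁ = 6.53  ⇒  cos φ₁ = cos 14.8° / √6.53 = 0.9668/2.555 = 0.3783.
φ₁ = arccos(0.3783) ≈ 67.8°.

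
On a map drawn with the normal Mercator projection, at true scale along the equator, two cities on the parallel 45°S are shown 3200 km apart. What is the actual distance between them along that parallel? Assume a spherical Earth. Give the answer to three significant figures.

2260 km

Mercator is conformal, so the point scale is isotropic: h = k = sec φ = 1/cos φ.
Along the parallel at 45°, map distances are exaggerated by k = sec 45° = 1.414.
True distance = 3200 / 1.414 = 3200 × cos 45° ≈ 2260 km.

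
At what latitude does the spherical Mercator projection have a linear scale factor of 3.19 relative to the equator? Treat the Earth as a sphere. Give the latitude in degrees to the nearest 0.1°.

Mercator scale is k = sec φ = 1/cos φ.
1/cos φ = 3.19  ⇒  cos φ = 0.3135  ⇒  φ = arccos(0.3135) ≈ 71.7°.

71.7°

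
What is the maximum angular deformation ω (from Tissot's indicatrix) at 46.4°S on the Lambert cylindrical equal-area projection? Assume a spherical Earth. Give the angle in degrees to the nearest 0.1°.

The Lambert cylindrical equal-area projection is the cylindrical equal-area projection with its standard parallel at the equator (φ₀ = 0). For cylindrical equal-area with standard parallel φ₀, h = cos φ / cos φ₀ and k = cos φ₀ / cos φ, so h·k = 1.
At 46.4°: h = 0.6896, k = 1.450; principal scales a = 1.450, b = 0.6896.
sin(ω/2) = (a − b)/(a + b) = 0.7605/2.140 = 0.3554, so ω = 2 arcsin(0.3554) ≈ 41.6°.

41.6°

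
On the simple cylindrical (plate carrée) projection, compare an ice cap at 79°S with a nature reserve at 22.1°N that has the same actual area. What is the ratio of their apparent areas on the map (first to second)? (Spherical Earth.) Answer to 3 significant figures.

For the equirectangular projection with φ₀ = 0 (plate carrée), h = 1 along meridians and k = sec φ along parallels.
Areal scale at 79°: h·k = 1.000 × 5.241 = 5.241.
Areal scale at 22.1°: h·k = 1.000 × 1.079 = 1.079.
Ratio = 5.241/1.079 ≈ 4.86.

4.86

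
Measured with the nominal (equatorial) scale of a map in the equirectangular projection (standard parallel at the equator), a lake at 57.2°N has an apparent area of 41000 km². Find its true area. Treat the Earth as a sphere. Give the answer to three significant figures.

22200 km²

In the plate carrée (x = Rλ, y = Rφ), meridians are true-scale (h = 1) and parallels are stretched by k = sec φ.
Areal scale = h·k = 1 × sec φ; at 57.2°, h = 1.000, k = 1.846, so h·k = 1.846.
True area = apparent / (areal scale) = 41000 / 1.846 ≈ 22200 km².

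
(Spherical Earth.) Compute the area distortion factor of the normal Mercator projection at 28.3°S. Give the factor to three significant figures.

For Mercator, h = k = sec φ (a conformal cylindrical projection has a single point scale, 1/cos φ).
Areal scale = k² = sec²φ = 1/cos²(28.3°) = 1/0.8805² = 1.290.

1.29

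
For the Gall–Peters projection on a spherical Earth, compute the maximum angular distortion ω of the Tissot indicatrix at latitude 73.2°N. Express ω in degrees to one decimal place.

91.1°

The Gall–Peters projection is cylindrical equal-area with φ₀ = 45°. For cylindrical equal-area with standard parallel φ₀, h = cos φ / cos φ₀ and k = cos φ₀ / cos φ, so h·k = 1.
At 73.2°: h = 0.4088, k = 2.446; principal scales a = 2.446, b = 0.4088.
sin(ω/2) = (a − b)/(a + b) = 2.038/2.855 = 0.7137, so ω = 2 arcsin(0.7137) ≈ 91.1°.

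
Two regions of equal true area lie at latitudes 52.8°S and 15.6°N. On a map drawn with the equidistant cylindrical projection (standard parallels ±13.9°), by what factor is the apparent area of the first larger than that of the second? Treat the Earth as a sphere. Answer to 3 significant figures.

1.59

The equidistant cylindrical projection with φ₀ = 13.9° has h = 1 (meridians true) and k = cos φ₀ / cos φ along parallels.
Areal scale at 52.8°: h·k = 1.000 × 1.606 = 1.606.
Areal scale at 15.6°: h·k = 1.000 × 1.008 = 1.008.
Ratio = 1.606/1.008 ≈ 1.59.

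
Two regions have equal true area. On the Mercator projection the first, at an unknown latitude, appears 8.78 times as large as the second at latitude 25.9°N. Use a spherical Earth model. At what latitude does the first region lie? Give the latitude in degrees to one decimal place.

72.3°

Mercator areal scale is sec²φ, so apparent-area ratio = sec²φ₁ / sec²φ₂ = cos²φ₂ / cos²φ₁.
cos²φ₂ / cos²φ₁ = 8.78  ⇒  cos φ₁ = cos 25.9° / √8.78 = 0.8996/2.963 = 0.3036.
φ₁ = arccos(0.3036) ≈ 72.3°.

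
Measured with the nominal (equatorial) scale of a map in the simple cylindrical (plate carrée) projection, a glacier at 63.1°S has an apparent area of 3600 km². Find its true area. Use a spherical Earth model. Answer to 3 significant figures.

For the equirectangular projection with φ₀ = 0 (plate carrée), h = 1 along meridians and k = sec φ along parallels.
Areal scale = h·k = 1 × sec φ; at 63.1°, h = 1.000, k = 2.210, so h·k = 2.210.
True area = apparent / (areal scale) = 3600 / 2.210 ≈ 1630 km².

1630 km²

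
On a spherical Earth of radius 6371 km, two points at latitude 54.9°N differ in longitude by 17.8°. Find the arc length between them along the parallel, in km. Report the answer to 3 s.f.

Arc length along a parallel = R cos φ · Δλ (with Δλ in radians).
= 6371 × cos 54.9° × (17.8° × π/180) = 6371 × 0.5750 × 0.3107 ≈ 1140 km.

1140 km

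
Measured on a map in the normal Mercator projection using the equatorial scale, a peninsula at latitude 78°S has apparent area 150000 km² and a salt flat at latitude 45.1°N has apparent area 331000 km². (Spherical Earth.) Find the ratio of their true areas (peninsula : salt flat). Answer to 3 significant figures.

0.0393

Mercator's areal exaggeration is sec²φ; hence true area = (apparent area) · cos²φ.
True area of peninsula: 150000 × cos²(78°) = 150000 × 0.04323 = 6484 km².
True area of salt flat: 331000 × cos²(45.1°) = 331000 × 0.4983 = 164900 km².
Ratio = 6484 / 164900 ≈ 0.0393.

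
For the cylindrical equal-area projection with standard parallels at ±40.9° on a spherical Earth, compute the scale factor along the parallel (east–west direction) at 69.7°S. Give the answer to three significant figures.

2.18

A cylindrical equal-area projection with standard parallel φ₀ has meridian scale h = cos φ / cos φ₀ and parallel scale k = cos φ₀ / cos φ (so areas are preserved, h·k = 1).
k = cos 40.9° / cos 69.7° = 0.7559/0.3469 = 2.179.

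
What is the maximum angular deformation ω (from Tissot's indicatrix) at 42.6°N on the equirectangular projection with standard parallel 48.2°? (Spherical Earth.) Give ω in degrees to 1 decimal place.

5.7°

In the equirectangular projection with standard parallel φ₀ = 48.2° (x = Rλ cos φ₀, y = Rφ), meridians are true-scale (h = 1) and the parallel scale is k = cos φ₀ / cos φ.
At 42.6°: h = 1.000, k = 0.9055; principal scales a = 1.000, b = 0.9055.
sin(ω/2) = (a − b)/(a + b) = 0.09450/1.905 = 0.04960, so ω = 2 arcsin(0.04960) ≈ 5.7°.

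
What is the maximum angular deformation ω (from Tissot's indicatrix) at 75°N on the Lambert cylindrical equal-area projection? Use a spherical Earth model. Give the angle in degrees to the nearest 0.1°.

The Lambert cylindrical equal-area projection is the cylindrical equal-area projection with its standard parallel at the equator (φ₀ = 0). A cylindrical equal-area projection with standard parallel φ₀ has meridian scale h = cos φ / cos φ₀ and parallel scale k = cos φ₀ / cos φ (so areas are preserved, h·k = 1).
At 75°: h = 0.2588, k = 3.864; principal scales a = 3.864, b = 0.2588.
sin(ω/2) = (a − b)/(a + b) = 3.605/4.123 = 0.8744, so ω = 2 arcsin(0.8744) ≈ 122.0°.

122.0°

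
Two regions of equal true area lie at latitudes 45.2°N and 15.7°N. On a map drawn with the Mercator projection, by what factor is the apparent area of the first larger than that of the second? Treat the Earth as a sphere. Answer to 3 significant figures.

On Mercator, area is exaggerated by sec²φ = 1/cos²φ.
At 45.2°: sec²(45.2°) = 1/0.7046² = 2.014.
At 15.7°: sec²(15.7°) = 1/0.9627² = 1.079.
Ratio = 2.014/1.079 = cos²(15.7°)/cos²(45.2°) ≈ 1.87.

1.87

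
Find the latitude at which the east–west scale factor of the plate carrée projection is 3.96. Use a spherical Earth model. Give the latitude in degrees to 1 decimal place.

Plate carrée: h = 1, k = sec φ along parallels.
sec φ = 3.96  ⇒  cos φ = 0.2525  ⇒  φ ≈ 75.4°.

75.4°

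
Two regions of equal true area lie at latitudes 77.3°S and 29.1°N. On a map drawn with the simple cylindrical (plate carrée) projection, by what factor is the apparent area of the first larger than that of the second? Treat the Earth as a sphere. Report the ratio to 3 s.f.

3.97

For the equirectangular projection with φ₀ = 0 (plate carrée), h = 1 along meridians and k = sec φ along parallels.
Areal scale at 77.3°: h·k = 1.000 × 4.549 = 4.549.
Areal scale at 29.1°: h·k = 1.000 × 1.144 = 1.144.
Ratio = 4.549/1.144 ≈ 3.97.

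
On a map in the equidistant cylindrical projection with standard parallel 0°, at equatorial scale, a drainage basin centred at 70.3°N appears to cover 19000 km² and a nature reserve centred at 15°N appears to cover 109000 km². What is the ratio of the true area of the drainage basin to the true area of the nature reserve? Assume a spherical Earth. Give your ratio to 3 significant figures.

Plate carrée has h = 1 and k = sec φ, giving areal scale sec φ; true area = (apparent area) · cos φ.
True area of drainage basin: 19000 × cos(70.3°) = 19000 × 0.3371 = 6405 km².
True area of nature reserve: 109000 × cos(15°) = 109000 × 0.9659 = 105300 km².
Ratio = 6405 / 105300 ≈ 0.0608.

0.0608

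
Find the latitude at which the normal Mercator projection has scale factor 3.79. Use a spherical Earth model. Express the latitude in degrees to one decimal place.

Mercator scale is k = sec φ = 1/cos φ.
1/cos φ = 3.79  ⇒  cos φ = 0.2639  ⇒  φ = arccos(0.2639) ≈ 74.7°.

74.7°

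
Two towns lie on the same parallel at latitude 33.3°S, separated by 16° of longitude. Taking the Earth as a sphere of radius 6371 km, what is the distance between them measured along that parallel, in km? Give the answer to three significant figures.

Arc length along a parallel = R cos φ · Δλ (with Δλ in radians).
= 6371 × cos 33.3° × (16° × π/180) = 6371 × 0.8358 × 0.2793 ≈ 1490 km.

1490 km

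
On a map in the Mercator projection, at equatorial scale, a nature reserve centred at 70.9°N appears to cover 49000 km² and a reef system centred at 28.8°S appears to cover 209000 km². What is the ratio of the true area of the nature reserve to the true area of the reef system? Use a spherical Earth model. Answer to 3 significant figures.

On Mercator the areal scale is sec²φ, so true area = apparent × cos²φ.
True area of nature reserve: 49000 × cos²(70.9°) = 49000 × 0.1071 = 5247 km².
True area of reef system: 209000 × cos²(28.8°) = 209000 × 0.7679 = 160500 km².
Ratio = 5247 / 160500 ≈ 0.0327.

0.0327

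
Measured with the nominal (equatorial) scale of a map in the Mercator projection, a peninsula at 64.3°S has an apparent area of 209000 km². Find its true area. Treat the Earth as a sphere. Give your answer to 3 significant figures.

The Mercator projection is conformal; its linear scale factor is the same in every direction and equals sec φ = 1/cos φ.
Areal scale = k² = sec²φ = 1/cos²(64.3°) = 1/0.4337² = 5.317.
True area = apparent / (areal scale) = 209000 / 5.317 ≈ 39300 km².

39300 km²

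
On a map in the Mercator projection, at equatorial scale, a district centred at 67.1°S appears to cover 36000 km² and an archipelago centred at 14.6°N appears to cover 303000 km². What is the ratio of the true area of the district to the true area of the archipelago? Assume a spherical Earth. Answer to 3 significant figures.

Mercator's areal exaggeration is sec²φ; hence true area = (apparent area) · cos²φ.
True area of district: 36000 × cos²(67.1°) = 36000 × 0.1514 = 5451 km².
True area of archipelago: 303000 × cos²(14.6°) = 303000 × 0.9365 = 283700 km².
Ratio = 5451 / 283700 ≈ 0.0192.

0.0192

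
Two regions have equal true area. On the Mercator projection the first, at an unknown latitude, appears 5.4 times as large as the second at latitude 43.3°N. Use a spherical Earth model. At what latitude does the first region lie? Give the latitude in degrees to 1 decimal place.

71.7°

For equal true areas on Mercator, apparent areas scale as sec²φ, so the ratio is cos²φ₂ / cos²φ₁.
cos²φ₂ / cos²φ₁ = 5.4  ⇒  cos φ₁ = cos 43.3° / √5.4 = 0.7278/2.324 = 0.3132.
φ₁ = arccos(0.3132) ≈ 71.7°.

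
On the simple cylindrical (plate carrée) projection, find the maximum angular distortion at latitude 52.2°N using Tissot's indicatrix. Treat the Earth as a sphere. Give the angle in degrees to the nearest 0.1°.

27.8°

For the equirectangular projection with φ₀ = 0 (plate carrée), h = 1 along meridians and k = sec φ along parallels.
At 52.2°: h = 1.000, k = 1.632; principal scales a = 1.632, b = 1.000.
sin(ω/2) = (a − b)/(a + b) = 0.6316/2.632 = 0.2400, so ω = 2 arcsin(0.2400) ≈ 27.8°.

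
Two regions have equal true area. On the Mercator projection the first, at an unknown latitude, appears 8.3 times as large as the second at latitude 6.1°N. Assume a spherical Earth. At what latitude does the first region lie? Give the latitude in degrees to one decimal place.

For equal true areas on Mercator, apparent areas scale as sec²φ, so the ratio is cos²φ₂ / cos²φ₁.
cos²φ₂ / cos²φ₁ = 8.3  ⇒  cos φ₁ = cos 6.1° / √8.3 = 0.9943/2.881 = 0.3451.
φ₁ = arccos(0.3451) ≈ 69.8°.

69.8°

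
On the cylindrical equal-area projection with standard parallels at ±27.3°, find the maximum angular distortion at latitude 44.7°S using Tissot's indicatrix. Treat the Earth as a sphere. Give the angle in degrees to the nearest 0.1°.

A cylindrical equal-area projection with standard parallel φ₀ has meridian scale h = cos φ / cos φ₀ and parallel scale k = cos φ₀ / cos φ (so areas are preserved, h·k = 1).
At 44.7°: h = 0.7999, k = 1.250; principal scales a = 1.250, b = 0.7999.
sin(ω/2) = (a − b)/(a + b) = 0.4503/2.050 = 0.2196, so ω = 2 arcsin(0.2196) ≈ 25.4°.

25.4°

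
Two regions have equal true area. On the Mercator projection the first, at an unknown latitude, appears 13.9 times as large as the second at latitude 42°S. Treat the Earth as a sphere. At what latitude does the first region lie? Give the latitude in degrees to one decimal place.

For equal true areas on Mercator, apparent areas scale as sec²φ, so the ratio is cos²φ₂ / cos²φ₁.
cos²φ₂ / cos²φ₁ = 13.9  ⇒  cos φ₁ = cos 42° / √13.9 = 0.7431/3.728 = 0.1993.
φ₁ = arccos(0.1993) ≈ 78.5°.

78.5°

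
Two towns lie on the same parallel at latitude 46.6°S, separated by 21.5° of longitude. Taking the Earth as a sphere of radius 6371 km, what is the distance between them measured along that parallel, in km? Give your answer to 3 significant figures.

Arc length along a parallel = R cos φ · Δλ (with Δλ in radians).
= 6371 × cos 46.6° × (21.5° × π/180) = 6371 × 0.6871 × 0.3752 ≈ 1640 km.

1640 km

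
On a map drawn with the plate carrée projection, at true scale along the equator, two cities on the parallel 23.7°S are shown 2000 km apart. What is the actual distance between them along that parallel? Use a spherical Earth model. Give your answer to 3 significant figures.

For the equirectangular projection with φ₀ = 0 (plate carrée), h = 1 along meridians and k = sec φ along parallels.
Along the parallel at 23.7°, map distances are exaggerated by k = sec 23.7° = 1.092.
True distance = 2000 / 1.092 = 2000 × cos 23.7° ≈ 1830 km.

1830 km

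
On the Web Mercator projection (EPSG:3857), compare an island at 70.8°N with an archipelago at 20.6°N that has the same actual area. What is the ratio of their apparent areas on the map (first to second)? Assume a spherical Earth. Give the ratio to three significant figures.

Mercator areal scale is sec²φ.
At 70.8°: sec²(70.8°) = 1/0.3289² = 9.246.
At 20.6°: sec²(20.6°) = 1/0.9361² = 1.141.
Ratio = 9.246/1.141 = cos²(20.6°)/cos²(70.8°) ≈ 8.10.

8.10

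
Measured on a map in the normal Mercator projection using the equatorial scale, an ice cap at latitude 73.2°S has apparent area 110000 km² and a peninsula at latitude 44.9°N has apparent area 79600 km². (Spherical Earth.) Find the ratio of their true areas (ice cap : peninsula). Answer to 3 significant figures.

Mercator's areal exaggeration is sec²φ; hence true area = (apparent area) · cos²φ.
True area of ice cap: 110000 × cos²(73.2°) = 110000 × 0.08354 = 9189 km².
True area of peninsula: 79600 × cos²(44.9°) = 79600 × 0.5017 = 39940 km².
Ratio = 9189 / 39940 ≈ 0.230.

0.230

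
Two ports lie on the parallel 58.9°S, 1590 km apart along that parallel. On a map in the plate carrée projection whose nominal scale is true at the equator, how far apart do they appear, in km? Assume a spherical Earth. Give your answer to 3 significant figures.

3080 km

Plate carrée maps x = Rλ, y = Rφ. The meridian scale is h = 1 and the parallel scale is k = 1/cos φ = sec φ.
Along the parallel, k = sec 58.9° = 1/0.5165 = 1.936.
Map distance = 1590 × 1.936 ≈ 3080 km.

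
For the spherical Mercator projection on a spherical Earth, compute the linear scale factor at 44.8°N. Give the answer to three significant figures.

1.41

Mercator is conformal, so the point scale is isotropic: h = k = sec φ = 1/cos φ.
k = 1/cos 44.8° = 1/0.7096 = 1.409.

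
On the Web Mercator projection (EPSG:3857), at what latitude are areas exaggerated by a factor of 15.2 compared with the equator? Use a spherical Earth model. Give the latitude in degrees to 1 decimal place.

Mercator areal scale is sec²φ.
sec²φ = 15.2  ⇒  cos²φ = 0.06579  ⇒  cos φ = 0.2565.
φ = arccos(0.2565) ≈ 75.1°.

75.1°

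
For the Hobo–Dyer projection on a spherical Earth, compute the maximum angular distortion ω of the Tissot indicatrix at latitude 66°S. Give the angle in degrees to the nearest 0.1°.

71.4°

Hobo–Dyer is a cylindrical equal-area projection with standard parallels at ±37.5°. For cylindrical equal-area with standard parallel φ₀, h = cos φ / cos φ₀ and k = cos φ₀ / cos φ, so h·k = 1.
At 66°: h = 0.5127, k = 1.951; principal scales a = 1.951, b = 0.5127.
sin(ω/2) = (a − b)/(a + b) = 1.438/2.463 = 0.5837, so ω = 2 arcsin(0.5837) ≈ 71.4°.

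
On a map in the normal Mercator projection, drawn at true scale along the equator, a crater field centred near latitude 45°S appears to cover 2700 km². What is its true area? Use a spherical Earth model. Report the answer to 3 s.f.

1350 km²

Mercator is conformal, so the point scale is isotropic: h = k = sec φ = 1/cos φ.
Areal scale = k² = sec²φ = 1/cos²(45°) = 1/0.7071² = 2.000.
True area = apparent / (areal scale) = 2700 / 2.000 ≈ 1350 km².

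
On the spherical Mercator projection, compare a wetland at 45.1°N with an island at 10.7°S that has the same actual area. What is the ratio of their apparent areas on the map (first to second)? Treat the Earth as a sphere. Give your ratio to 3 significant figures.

1.94

Mercator is conformal with k = sec φ, so areal scale = k² = sec²φ.
At 45.1°: sec²(45.1°) = 1/0.7059² = 2.007.
At 10.7°: sec²(10.7°) = 1/0.9826² = 1.036.
Ratio = 2.007/1.036 = cos²(10.7°)/cos²(45.1°) ≈ 1.94.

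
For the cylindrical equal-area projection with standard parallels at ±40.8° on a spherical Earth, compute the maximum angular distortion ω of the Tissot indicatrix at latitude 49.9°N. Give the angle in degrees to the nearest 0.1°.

Cylindrical equal-area (φ₀ = 40.8°): h = cos φ / cos 40.8° along meridians, k = cos 40.8° / cos φ along parallels; h·k = 1.
At 49.9°: h = 0.8509, k = 1.175; principal scales a = 1.175, b = 0.8509.
sin(ω/2) = (a − b)/(a + b) = 0.3243/2.026 = 0.1601, so ω = 2 arcsin(0.1601) ≈ 18.4°.

18.4°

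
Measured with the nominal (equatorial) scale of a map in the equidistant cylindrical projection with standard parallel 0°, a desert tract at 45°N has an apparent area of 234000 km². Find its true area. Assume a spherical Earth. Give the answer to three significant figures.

165000 km²

In the plate carrée (x = Rλ, y = Rφ), meridians are true-scale (h = 1) and parallels are stretched by k = sec φ.
Areal scale = h·k = 1 × sec φ; at 45°, h = 1.000, k = 1.414, so h·k = 1.414.
True area = apparent / (areal scale) = 234000 / 1.414 ≈ 165000 km².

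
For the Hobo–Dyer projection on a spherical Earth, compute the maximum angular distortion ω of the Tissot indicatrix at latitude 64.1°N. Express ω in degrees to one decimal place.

Hobo–Dyer is a cylindrical equal-area projection with standard parallels at ±37.5°. For cylindrical equal-area with standard parallel φ₀, h = cos φ / cos φ₀ and k = cos φ₀ / cos φ, so h·k = 1.
At 64.1°: h = 0.5506, k = 1.816; principal scales a = 1.816, b = 0.5506.
sin(ω/2) = (a − b)/(a + b) = 1.266/2.367 = 0.5348, so ω = 2 arcsin(0.5348) ≈ 64.7°.

64.7°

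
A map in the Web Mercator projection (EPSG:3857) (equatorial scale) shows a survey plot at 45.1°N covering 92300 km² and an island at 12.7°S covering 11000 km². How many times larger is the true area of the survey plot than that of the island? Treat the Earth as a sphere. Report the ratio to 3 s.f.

4.39

Mercator's areal exaggeration is sec²φ; hence true area = (apparent area) · cos²φ.
True area of survey plot: 92300 × cos²(45.1°) = 92300 × 0.4983 = 45990 km².
True area of island: 11000 × cos²(12.7°) = 11000 × 0.9517 = 10470 km².
Ratio = 45990 / 10470 ≈ 4.39.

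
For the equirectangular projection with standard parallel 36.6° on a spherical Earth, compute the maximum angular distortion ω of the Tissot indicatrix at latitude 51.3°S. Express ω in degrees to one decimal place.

In the equirectangular projection with standard parallel φ₀ = 36.6° (x = Rλ cos φ₀, y = Rφ), meridians are true-scale (h = 1) and the parallel scale is k = cos φ₀ / cos φ.
At 51.3°: h = 1.000, k = 1.284; principal scales a = 1.284, b = 1.000.
sin(ω/2) = (a − b)/(a + b) = 0.2840/2.284 = 0.1243, so ω = 2 arcsin(0.1243) ≈ 14.3°.

14.3°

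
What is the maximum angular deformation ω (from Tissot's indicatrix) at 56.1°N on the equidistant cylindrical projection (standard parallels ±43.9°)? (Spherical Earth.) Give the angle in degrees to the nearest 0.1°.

14.6°

In the equirectangular projection with standard parallel φ₀ = 43.9° (x = Rλ cos φ₀, y = Rφ), meridians are true-scale (h = 1) and the parallel scale is k = cos φ₀ / cos φ.
At 56.1°: h = 1.000, k = 1.292; principal scales a = 1.292, b = 1.000.
sin(ω/2) = (a − b)/(a + b) = 0.2919/2.292 = 0.1274, so ω = 2 arcsin(0.1274) ≈ 14.6°.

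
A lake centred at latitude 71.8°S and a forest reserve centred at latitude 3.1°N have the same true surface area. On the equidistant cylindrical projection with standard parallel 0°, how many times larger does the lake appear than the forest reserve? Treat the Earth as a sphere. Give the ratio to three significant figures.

3.20

In the plate carrée (x = Rλ, y = Rφ), meridians are true-scale (h = 1) and parallels are stretched by k = sec φ.
Areal scale at 71.8°: h·k = 1.000 × 3.202 = 3.202.
Areal scale at 3.1°: h·k = 1.000 × 1.001 = 1.001.
Ratio = 3.202/1.001 ≈ 3.20.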